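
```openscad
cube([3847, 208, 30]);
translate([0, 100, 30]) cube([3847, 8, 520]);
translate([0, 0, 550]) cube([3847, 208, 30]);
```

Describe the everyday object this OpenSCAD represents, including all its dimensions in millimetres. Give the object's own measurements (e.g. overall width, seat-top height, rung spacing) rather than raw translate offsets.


An I-beam lying along x, 3847 mm long. Overall section height 580 mm. Two flanges 208 mm wide (y) and 30 mm thick, one on the floor and one at the top; a web 8 mm thick runs between them, centred on the flange width.


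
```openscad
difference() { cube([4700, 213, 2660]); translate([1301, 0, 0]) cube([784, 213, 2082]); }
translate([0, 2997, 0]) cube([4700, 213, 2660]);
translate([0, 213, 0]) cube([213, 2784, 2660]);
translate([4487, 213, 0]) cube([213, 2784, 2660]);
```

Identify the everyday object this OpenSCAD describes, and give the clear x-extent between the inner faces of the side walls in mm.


A single room. The interior width is 4274 mm.

Four walls enclosing a rectangle with a door in the front wall — a room. Outside width 4700 minus two 213 mm walls gives 4274 mm.


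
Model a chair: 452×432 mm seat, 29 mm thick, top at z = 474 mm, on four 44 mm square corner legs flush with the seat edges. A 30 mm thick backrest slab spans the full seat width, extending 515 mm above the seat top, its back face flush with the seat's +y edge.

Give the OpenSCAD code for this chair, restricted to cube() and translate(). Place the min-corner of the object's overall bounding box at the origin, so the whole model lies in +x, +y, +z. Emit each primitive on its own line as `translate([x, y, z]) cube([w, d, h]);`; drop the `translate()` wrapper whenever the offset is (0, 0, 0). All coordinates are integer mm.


// leg_h = 474 - 29 = 445
translate([0, 0, 445]) cube([452, 432, 29]);
cube([44, 44, 445]);
translate([408, 0, 0]) cube([44, 44, 445]);
translate([0, 388, 0]) cube([44, 44, 445]);
translate([408, 388, 0]) cube([44, 44, 445]);
translate([0, 402, 474]) cube([452, 30, 515]);


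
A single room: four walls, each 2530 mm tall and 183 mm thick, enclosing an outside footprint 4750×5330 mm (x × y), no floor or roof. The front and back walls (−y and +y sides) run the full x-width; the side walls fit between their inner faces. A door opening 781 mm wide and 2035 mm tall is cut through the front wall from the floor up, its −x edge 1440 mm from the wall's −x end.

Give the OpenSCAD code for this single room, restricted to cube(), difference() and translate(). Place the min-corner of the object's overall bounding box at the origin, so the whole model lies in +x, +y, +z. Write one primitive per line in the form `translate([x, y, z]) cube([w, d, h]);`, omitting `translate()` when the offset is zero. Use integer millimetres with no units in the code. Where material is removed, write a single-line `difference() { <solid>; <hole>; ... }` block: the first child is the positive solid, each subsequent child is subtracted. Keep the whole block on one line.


difference() { cube([4750, 183, 2530]); translate([1440, 0, 0]) cube([781, 183, 2035]); }
translate([0, 5147, 0]) cube([4750, 183, 2530]);
translate([0, 183, 0]) cube([183, 4964, 2530]);
translate([4567, 183, 0]) cube([183, 4964, 2530]);


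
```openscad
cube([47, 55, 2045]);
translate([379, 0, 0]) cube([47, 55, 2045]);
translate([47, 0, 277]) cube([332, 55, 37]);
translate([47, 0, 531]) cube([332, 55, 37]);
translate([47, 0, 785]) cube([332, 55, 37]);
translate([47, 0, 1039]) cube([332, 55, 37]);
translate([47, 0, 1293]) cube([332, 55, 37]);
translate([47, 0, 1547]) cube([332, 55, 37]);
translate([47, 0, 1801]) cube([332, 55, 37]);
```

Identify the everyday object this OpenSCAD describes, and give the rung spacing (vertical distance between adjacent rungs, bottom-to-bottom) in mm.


A ladder. The rung spacing is 254 mm.

Two tall 47×55 posts with 7 short bars between them — a ladder. Adjacent rungs sit at z = 277 and z = 531, so the spacing is 531 − 277 = 254 mm.


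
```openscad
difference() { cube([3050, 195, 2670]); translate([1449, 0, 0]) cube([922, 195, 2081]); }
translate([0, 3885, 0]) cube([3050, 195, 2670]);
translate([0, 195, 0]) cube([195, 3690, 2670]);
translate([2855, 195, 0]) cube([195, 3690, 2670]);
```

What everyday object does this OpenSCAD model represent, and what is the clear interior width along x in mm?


A single room. The interior width is 2660 mm.

Four walls enclosing a rectangle with a door in the front wall — a room. Outside width 3050 minus two 195 mm walls gives 2660 mm.


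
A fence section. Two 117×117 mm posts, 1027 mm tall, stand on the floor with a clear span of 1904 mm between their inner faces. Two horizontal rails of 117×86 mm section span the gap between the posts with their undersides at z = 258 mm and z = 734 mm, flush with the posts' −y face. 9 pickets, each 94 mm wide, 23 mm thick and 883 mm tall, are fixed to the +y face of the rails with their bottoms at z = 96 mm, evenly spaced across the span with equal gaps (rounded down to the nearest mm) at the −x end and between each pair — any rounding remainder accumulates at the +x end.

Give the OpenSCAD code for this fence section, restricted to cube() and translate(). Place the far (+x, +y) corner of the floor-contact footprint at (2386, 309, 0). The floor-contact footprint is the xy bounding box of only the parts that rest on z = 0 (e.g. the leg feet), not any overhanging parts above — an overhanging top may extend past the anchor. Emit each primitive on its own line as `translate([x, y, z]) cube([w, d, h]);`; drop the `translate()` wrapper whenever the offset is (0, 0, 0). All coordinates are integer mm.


translate([248, 192, 0]) cube([117, 117, 1027]);
translate([2269, 192, 0]) cube([117, 117, 1027]);
translate([365, 192, 258]) cube([1904, 117, 86]);
translate([365, 192, 734]) cube([1904, 117, 86]);
translate([470, 309, 96]) cube([94, 23, 883]);
translate([669, 309, 96]) cube([94, 23, 883]);
translate([868, 309, 96]) cube([94, 23, 883]);
translate([1067, 309, 96]) cube([94, 23, 883]);
translate([1266, 309, 96]) cube([94, 23, 883]);
translate([1465, 309, 96]) cube([94, 23, 883]);
translate([1664, 309, 96]) cube([94, 23, 883]);
translate([1863, 309, 96]) cube([94, 23, 883]);
translate([2062, 309, 96]) cube([94, 23, 883]);


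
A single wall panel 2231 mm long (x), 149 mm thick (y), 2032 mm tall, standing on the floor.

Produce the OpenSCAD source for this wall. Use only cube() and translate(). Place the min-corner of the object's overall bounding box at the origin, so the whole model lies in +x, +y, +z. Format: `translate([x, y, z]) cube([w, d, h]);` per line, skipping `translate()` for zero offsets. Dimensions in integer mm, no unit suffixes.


cube([2231, 149, 2032]);


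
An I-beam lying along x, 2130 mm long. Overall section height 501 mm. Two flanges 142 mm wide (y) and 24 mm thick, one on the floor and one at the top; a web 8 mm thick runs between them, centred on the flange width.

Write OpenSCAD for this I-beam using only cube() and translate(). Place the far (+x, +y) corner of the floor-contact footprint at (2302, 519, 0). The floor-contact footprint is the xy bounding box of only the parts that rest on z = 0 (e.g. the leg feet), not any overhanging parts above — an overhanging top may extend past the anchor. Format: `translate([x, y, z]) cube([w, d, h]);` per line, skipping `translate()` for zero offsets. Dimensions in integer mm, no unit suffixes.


translate([172, 377, 0]) cube([2130, 142, 24]);
translate([172, 444, 24]) cube([2130, 8, 453]);
translate([172, 377, 477]) cube([2130, 142, 24]);


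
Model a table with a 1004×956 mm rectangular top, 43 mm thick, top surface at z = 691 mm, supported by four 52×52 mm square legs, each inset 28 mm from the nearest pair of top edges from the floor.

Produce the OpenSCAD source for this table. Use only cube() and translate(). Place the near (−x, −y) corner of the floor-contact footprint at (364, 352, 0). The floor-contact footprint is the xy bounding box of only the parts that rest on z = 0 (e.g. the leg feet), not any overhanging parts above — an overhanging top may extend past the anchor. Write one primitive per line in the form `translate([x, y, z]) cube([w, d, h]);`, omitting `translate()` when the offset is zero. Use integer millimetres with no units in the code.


translate([336, 324, 648]) cube([1004, 956, 43]);
translate([364, 352, 0]) cube([52, 52, 648]);
translate([1260, 352, 0]) cube([52, 52, 648]);
translate([364, 1200, 0]) cube([52, 52, 648]);
translate([1260, 1200, 0]) cube([52, 52, 648]);


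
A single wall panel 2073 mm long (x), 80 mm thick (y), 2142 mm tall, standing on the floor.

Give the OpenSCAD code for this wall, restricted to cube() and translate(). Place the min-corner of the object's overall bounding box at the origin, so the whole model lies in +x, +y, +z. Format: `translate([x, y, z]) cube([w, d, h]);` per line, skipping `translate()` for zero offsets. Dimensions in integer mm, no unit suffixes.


cube([2073, 80, 2142]);


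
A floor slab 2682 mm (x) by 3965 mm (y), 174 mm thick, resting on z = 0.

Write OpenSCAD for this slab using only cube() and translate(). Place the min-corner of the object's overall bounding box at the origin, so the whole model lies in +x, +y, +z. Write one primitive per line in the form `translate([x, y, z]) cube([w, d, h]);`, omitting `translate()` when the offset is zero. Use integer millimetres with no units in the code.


cube([2682, 3965, 174]);


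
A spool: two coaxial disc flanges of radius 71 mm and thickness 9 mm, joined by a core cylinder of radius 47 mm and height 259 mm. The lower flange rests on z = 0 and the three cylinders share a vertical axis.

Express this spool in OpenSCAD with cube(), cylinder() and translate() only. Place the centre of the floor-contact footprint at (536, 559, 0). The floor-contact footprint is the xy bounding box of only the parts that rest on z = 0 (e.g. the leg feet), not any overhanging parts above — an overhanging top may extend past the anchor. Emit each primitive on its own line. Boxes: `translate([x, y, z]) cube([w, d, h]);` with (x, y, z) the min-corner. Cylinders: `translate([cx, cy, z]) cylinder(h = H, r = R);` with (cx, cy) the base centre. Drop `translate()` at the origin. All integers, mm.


translate([536, 559, 0]) cylinder(h = 9, r = 71);
translate([536, 559, 9]) cylinder(h = 259, r = 47);
translate([536, 559, 268]) cylinder(h = 9, r = 71);


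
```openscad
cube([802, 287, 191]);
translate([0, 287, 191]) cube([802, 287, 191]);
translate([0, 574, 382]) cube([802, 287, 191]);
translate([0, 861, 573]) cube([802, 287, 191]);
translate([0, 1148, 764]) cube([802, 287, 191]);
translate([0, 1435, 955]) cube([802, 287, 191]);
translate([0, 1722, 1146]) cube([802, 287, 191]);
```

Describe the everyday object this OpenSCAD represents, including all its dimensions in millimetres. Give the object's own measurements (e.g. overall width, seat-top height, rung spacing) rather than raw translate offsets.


A straight staircase of 7 solid steps. Each step is 802 mm wide (x), 287 mm deep (y, the going) and 191 mm tall (the rise). The first step rests on the floor; each subsequent step sits one going further in +y and one rise higher in +z, directly behind and above the previous step with no overlap.


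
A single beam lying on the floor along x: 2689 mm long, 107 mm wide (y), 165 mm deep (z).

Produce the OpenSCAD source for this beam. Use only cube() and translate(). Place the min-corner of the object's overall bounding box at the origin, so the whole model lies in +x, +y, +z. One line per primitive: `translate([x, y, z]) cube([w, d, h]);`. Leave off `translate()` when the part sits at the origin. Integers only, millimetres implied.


cube([2689, 107, 165]);


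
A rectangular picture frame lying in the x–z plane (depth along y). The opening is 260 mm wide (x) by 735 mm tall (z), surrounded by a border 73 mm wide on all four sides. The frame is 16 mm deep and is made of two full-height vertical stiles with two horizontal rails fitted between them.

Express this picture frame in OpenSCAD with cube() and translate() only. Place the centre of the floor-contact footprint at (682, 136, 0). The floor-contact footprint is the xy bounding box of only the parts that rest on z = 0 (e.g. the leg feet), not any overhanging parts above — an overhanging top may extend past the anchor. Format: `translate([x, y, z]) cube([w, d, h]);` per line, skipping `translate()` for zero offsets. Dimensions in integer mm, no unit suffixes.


translate([479, 128, 0]) cube([73, 16, 881]);
translate([812, 128, 0]) cube([73, 16, 881]);
translate([552, 128, 0]) cube([260, 16, 73]);
translate([552, 128, 808]) cube([260, 16, 73]);


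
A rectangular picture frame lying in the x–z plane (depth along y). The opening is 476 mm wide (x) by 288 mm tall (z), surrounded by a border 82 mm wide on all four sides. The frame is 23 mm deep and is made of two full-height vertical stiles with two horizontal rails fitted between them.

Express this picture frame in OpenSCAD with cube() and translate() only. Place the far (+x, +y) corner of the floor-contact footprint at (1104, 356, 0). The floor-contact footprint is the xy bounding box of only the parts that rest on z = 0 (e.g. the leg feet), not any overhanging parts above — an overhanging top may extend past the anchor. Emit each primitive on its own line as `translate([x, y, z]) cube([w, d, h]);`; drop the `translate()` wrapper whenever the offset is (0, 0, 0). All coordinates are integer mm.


translate([464, 333, 0]) cube([82, 23, 452]);
translate([1022, 333, 0]) cube([82, 23, 452]);
translate([546, 333, 0]) cube([476, 23, 82]);
translate([546, 333, 370]) cube([476, 23, 82]);


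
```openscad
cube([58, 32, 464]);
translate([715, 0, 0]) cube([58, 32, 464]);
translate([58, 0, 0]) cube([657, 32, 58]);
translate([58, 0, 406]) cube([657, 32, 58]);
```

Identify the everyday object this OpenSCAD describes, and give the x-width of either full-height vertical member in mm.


A picture frame. The border width is 58 mm.

Four thin pieces enclosing a rectangular opening — a picture frame. The two full-height stiles are 464 mm tall; the top rail sits at z = 406 and is 58 mm tall, so the border above the opening is 464 − 406 = 58 mm, matching the stile x-width.


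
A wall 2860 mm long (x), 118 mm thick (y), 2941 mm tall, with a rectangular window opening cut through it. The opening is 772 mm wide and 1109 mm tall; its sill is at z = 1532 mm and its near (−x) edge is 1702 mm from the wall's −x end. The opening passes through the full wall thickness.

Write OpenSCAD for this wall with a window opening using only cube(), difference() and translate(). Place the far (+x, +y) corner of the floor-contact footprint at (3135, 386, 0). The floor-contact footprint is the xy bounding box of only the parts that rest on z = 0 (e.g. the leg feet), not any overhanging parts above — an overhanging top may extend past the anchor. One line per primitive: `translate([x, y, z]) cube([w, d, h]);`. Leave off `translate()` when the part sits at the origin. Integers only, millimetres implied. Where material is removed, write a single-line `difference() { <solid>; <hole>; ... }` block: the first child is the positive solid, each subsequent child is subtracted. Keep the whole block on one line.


difference() { translate([275, 268, 0]) cube([2860, 118, 2941]); translate([1977, 268, 1532]) cube([772, 118, 1109]); }


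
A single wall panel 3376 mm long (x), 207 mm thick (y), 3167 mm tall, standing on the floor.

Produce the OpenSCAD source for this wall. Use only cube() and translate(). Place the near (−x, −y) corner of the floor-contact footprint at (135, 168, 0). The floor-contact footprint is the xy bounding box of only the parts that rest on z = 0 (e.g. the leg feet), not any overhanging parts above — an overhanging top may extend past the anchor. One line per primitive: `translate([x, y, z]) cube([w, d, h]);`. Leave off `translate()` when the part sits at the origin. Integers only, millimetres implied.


translate([135, 168, 0]) cube([3376, 207, 3167]);


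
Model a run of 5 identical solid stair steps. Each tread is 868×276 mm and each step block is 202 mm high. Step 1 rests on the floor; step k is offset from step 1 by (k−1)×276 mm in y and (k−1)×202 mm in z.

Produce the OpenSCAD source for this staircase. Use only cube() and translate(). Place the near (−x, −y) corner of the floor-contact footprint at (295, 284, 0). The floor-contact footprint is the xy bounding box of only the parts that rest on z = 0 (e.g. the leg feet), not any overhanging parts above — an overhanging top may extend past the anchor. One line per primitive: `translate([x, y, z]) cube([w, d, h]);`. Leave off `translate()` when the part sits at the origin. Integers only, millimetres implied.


translate([295, 284, 0]) cube([868, 276, 202]);
translate([295, 560, 202]) cube([868, 276, 202]);
translate([295, 836, 404]) cube([868, 276, 202]);
translate([295, 1112, 606]) cube([868, 276, 202]);
translate([295, 1388, 808]) cube([868, 276, 202]);


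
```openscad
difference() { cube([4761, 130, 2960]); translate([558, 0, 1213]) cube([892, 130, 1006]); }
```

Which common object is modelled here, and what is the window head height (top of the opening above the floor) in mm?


A wall with a window opening. The window head height is 2219 mm.

A wall with a rectangular opening subtracted — a window. Sill at z = 1213, opening 1006 mm tall, so the head is at 1213 + 1006 = 2219 mm.


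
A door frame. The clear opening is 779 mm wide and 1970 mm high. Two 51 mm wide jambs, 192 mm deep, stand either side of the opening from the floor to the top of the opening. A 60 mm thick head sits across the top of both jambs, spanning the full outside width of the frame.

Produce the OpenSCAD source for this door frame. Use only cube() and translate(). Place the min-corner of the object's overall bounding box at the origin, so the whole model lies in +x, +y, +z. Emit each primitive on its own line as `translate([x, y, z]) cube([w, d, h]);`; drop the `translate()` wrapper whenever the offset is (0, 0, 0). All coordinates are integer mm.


cube([51, 192, 1970]);
translate([830, 0, 0]) cube([51, 192, 1970]);
translate([0, 0, 1970]) cube([881, 192, 60]);


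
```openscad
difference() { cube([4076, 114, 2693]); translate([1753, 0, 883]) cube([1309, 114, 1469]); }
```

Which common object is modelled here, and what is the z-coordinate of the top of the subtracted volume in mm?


A wall with a window opening. The window head height is 2352 mm.

A wall with a rectangular opening subtracted — a window. Sill at z = 883, opening 1469 mm tall, so the head is at 883 + 1469 = 2352 mm.


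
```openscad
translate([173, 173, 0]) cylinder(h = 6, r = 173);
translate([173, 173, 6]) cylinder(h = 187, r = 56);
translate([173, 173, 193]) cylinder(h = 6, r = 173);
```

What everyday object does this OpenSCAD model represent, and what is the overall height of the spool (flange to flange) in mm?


A spool. The overall height is 199 mm.

Three coaxial cylinders, large–small–large — a spool. Two 6 mm flanges and a 187 mm core give 6 + 187 + 6 = 199 mm.


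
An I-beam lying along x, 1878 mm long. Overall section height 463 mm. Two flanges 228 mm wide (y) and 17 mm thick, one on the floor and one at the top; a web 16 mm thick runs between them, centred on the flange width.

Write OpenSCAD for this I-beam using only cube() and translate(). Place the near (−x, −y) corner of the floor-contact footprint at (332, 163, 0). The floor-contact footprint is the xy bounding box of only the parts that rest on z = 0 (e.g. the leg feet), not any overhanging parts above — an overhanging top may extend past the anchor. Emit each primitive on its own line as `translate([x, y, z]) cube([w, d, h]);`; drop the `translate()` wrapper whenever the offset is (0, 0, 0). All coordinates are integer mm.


translate([332, 163, 0]) cube([1878, 228, 17]);
translate([332, 269, 17]) cube([1878, 16, 429]);
translate([332, 163, 446]) cube([1878, 228, 17]);


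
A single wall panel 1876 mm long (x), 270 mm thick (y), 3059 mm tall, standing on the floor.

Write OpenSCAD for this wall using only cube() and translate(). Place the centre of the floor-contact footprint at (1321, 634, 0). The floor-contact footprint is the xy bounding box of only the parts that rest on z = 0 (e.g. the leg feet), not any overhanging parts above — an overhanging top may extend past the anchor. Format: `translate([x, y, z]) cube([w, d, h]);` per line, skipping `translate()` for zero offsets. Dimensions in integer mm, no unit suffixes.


translate([383, 499, 0]) cube([1876, 270, 3059]);


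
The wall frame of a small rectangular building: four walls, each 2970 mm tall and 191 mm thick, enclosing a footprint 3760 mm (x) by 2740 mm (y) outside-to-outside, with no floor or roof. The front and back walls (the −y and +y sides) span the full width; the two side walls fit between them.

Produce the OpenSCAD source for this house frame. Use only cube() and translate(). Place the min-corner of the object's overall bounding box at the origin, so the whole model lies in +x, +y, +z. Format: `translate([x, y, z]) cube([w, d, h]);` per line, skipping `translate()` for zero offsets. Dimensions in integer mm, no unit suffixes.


cube([3760, 191, 2970]);
translate([0, 2549, 0]) cube([3760, 191, 2970]);
translate([0, 191, 0]) cube([191, 2358, 2970]);
translate([3569, 191, 0]) cube([191, 2358, 2970]);


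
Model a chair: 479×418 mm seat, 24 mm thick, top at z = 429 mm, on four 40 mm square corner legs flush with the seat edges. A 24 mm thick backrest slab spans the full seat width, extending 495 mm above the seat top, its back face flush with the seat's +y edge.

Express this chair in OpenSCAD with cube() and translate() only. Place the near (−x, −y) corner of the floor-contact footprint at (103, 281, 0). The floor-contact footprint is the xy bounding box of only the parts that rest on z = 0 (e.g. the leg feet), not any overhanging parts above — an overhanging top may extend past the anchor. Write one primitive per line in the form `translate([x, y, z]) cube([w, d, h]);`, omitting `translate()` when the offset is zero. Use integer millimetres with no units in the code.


// leg_h = 429 - 24 = 405
translate([103, 281, 405]) cube([479, 418, 24]);
translate([103, 281, 0]) cube([40, 40, 405]);
translate([542, 281, 0]) cube([40, 40, 405]);
translate([103, 659, 0]) cube([40, 40, 405]);
translate([542, 659, 0]) cube([40, 40, 405]);
translate([103, 675, 429]) cube([479, 24, 495]);


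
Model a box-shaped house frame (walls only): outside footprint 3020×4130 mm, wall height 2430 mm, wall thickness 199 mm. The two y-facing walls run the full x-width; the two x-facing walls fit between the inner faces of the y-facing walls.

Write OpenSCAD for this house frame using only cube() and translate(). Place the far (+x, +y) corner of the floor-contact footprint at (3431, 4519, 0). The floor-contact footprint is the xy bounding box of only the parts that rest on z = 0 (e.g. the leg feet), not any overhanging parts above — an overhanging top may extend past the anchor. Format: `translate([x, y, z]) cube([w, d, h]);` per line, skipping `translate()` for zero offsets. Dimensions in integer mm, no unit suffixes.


translate([411, 389, 0]) cube([3020, 199, 2430]);
translate([411, 4320, 0]) cube([3020, 199, 2430]);
translate([411, 588, 0]) cube([199, 3732, 2430]);
translate([3232, 588, 0]) cube([199, 3732, 2430]);


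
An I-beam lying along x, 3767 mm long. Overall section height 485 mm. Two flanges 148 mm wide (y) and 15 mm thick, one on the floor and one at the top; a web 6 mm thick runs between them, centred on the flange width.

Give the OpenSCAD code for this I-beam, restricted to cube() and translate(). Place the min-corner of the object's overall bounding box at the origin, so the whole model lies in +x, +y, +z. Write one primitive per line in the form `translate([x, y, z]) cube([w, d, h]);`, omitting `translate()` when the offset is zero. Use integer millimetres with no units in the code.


cube([3767, 148, 15]);
translate([0, 71, 15]) cube([3767, 6, 455]);
translate([0, 0, 470]) cube([3767, 148, 15]);


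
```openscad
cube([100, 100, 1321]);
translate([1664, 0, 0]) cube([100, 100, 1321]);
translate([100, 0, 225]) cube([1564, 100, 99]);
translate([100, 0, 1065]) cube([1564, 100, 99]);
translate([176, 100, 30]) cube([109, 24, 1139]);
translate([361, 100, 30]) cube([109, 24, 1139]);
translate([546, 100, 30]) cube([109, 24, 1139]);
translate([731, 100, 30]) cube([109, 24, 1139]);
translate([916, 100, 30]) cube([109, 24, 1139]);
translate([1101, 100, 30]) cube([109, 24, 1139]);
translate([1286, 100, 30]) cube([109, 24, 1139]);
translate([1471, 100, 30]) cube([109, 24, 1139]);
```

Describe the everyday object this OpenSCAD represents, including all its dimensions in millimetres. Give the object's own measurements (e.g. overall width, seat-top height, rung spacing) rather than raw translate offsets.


A fence section. Two 100×100 mm posts, 1321 mm tall, stand on the floor with a clear span of 1564 mm between their inner faces. Two horizontal rails of 100×99 mm section span the gap between the posts with their undersides at z = 225 mm and z = 1065 mm, flush with the posts' −y face. 8 pickets, each 109 mm wide, 24 mm thick and 1139 mm tall, are fixed to the +y face of the rails with their bottoms at z = 30 mm, spaced across the span with a 76 mm gap after the −x post and between neighbouring pickets, with 84 mm left before the +x post.


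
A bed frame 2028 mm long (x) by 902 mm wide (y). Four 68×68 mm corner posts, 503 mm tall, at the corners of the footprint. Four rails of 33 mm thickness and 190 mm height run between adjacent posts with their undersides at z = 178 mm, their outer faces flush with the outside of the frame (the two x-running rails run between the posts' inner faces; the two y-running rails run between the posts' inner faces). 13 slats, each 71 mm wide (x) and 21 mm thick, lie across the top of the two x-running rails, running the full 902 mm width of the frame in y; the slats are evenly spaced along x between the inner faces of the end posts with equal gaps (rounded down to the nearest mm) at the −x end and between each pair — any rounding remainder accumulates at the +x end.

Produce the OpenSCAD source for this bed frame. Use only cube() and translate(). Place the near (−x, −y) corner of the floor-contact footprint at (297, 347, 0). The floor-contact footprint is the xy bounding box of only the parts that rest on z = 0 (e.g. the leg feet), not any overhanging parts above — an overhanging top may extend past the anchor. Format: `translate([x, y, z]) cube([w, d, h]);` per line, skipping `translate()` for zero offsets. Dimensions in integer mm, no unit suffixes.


translate([297, 347, 0]) cube([68, 68, 503]);
translate([297, 1181, 0]) cube([68, 68, 503]);
translate([2257, 347, 0]) cube([68, 68, 503]);
translate([2257, 1181, 0]) cube([68, 68, 503]);
translate([365, 347, 178]) cube([1892, 33, 190]);
translate([365, 1216, 178]) cube([1892, 33, 190]);
translate([297, 415, 178]) cube([33, 766, 190]);
translate([2292, 415, 178]) cube([33, 766, 190]);
translate([434, 347, 368]) cube([71, 902, 21]);
translate([574, 347, 368]) cube([71, 902, 21]);
translate([714, 347, 368]) cube([71, 902, 21]);
translate([854, 347, 368]) cube([71, 902, 21]);
translate([994, 347, 368]) cube([71, 902, 21]);
translate([1134, 347, 368]) cube([71, 902, 21]);
translate([1274, 347, 368]) cube([71, 902, 21]);
translate([1414, 347, 368]) cube([71, 902, 21]);
translate([1554, 347, 368]) cube([71, 902, 21]);
translate([1694, 347, 368]) cube([71, 902, 21]);
translate([1834, 347, 368]) cube([71, 902, 21]);
translate([1974, 347, 368]) cube([71, 902, 21]);
translate([2114, 347, 368]) cube([71, 902, 21]);


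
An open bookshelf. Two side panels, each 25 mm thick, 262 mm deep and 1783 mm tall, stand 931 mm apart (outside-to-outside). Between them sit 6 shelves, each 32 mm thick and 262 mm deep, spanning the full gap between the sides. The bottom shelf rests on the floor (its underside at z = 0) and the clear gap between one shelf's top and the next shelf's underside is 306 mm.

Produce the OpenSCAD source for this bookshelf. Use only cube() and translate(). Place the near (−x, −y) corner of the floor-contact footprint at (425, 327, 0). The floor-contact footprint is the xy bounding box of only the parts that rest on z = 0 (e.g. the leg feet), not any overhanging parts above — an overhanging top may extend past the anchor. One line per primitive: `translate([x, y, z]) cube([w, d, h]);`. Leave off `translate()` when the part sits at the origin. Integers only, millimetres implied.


translate([425, 327, 0]) cube([25, 262, 1783]);
translate([1331, 327, 0]) cube([25, 262, 1783]);
translate([450, 327, 0]) cube([881, 262, 32]);
translate([450, 327, 338]) cube([881, 262, 32]);
translate([450, 327, 676]) cube([881, 262, 32]);
translate([450, 327, 1014]) cube([881, 262, 32]);
translate([450, 327, 1352]) cube([881, 262, 32]);
translate([450, 327, 1690]) cube([881, 262, 32]);


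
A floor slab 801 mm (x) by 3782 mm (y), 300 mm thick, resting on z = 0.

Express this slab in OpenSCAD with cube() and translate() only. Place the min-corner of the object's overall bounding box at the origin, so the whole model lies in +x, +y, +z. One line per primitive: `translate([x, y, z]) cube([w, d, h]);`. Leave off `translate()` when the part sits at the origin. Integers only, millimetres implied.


cube([801, 3782, 300]);


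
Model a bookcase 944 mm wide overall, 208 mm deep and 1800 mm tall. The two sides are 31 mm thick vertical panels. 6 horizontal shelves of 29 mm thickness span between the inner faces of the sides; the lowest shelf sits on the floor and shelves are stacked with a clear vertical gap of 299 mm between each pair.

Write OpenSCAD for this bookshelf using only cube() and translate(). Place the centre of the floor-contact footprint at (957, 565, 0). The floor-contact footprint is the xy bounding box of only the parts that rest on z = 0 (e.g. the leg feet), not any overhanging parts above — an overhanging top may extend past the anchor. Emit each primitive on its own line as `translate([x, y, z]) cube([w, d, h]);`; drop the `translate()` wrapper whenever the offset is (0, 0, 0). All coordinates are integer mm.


translate([485, 461, 0]) cube([31, 208, 1800]);
translate([1398, 461, 0]) cube([31, 208, 1800]);
translate([516, 461, 0]) cube([882, 208, 29]);
translate([516, 461, 328]) cube([882, 208, 29]);
translate([516, 461, 656]) cube([882, 208, 29]);
translate([516, 461, 984]) cube([882, 208, 29]);
translate([516, 461, 1312]) cube([882, 208, 29]);
translate([516, 461, 1640]) cube([882, 208, 29]);


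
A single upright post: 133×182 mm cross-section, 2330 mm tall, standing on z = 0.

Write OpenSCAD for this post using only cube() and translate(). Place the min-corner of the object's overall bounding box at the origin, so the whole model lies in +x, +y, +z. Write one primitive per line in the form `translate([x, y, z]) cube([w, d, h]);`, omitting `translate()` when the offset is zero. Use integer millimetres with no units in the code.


cube([133, 182, 2330]);


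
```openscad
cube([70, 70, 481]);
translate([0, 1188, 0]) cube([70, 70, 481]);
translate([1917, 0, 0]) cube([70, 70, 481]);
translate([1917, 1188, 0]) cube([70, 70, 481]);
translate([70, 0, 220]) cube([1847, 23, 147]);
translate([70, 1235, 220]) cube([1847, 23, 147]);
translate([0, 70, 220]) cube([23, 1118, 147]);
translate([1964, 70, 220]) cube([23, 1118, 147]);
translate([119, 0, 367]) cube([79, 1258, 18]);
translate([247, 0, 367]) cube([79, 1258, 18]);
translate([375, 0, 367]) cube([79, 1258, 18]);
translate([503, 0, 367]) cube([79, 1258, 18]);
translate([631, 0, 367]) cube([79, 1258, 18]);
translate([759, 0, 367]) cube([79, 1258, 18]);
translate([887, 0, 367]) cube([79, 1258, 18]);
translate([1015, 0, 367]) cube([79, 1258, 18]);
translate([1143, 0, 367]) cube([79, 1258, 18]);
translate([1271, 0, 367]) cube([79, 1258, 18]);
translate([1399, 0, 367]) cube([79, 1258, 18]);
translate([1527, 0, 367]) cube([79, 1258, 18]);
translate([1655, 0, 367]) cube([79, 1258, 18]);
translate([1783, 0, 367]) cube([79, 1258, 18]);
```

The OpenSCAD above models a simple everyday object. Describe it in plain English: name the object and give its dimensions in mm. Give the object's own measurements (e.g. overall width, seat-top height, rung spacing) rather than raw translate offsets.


A bed frame 1987 mm long (x) by 1258 mm wide (y). Four 70×70 mm corner posts, 481 mm tall, at the corners of the footprint. Four rails of 23 mm thickness and 147 mm height run between adjacent posts with their undersides at z = 220 mm, their outer faces flush with the outside of the frame (the two x-running rails run between the posts' inner faces; the two y-running rails run between the posts' inner faces). 14 slats, each 79 mm wide (x) and 18 mm thick, lie across the top of the two x-running rails, running the full 1258 mm width of the frame in y; along x they sit between the end posts with a 49 mm gap after the −x posts and between neighbouring slats, leaving 55 mm before the +x posts.


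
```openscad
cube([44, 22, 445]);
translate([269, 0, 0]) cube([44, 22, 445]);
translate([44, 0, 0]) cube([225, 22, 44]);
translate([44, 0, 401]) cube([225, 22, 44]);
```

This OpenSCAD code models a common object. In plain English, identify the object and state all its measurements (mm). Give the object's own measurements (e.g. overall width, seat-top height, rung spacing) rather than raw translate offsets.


A rectangular picture frame lying in the x–z plane (depth along y). The opening is 225 mm wide (x) by 357 mm tall (z), surrounded by a border 44 mm wide on all four sides. The frame is 22 mm deep and is made of two full-height vertical stiles with two horizontal rails fitted between them.


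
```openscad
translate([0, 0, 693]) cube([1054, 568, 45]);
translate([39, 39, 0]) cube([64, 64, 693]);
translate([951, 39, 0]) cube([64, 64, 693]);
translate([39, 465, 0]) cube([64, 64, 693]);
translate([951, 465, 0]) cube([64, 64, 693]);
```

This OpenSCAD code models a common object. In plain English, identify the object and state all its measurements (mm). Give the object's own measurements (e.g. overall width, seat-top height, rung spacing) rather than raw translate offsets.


A rectangular dining table. The top is 1054×568×45 mm with its upper surface at z = 738 mm. It stands on four 64×64 mm square legs, each inset 39 mm from the nearest pair of top edges, running from the floor to the underside of the top.


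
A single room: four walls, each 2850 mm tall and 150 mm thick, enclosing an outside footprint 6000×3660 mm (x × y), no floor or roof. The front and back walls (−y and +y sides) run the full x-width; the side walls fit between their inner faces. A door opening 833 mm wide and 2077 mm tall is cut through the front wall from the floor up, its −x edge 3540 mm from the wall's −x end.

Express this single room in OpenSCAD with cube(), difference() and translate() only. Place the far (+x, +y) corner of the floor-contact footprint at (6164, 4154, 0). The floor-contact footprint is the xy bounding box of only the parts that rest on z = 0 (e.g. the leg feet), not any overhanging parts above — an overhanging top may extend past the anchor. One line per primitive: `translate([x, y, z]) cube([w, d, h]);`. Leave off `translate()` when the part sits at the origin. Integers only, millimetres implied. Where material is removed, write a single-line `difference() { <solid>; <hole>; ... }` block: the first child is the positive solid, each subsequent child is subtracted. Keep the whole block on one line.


difference() { translate([164, 494, 0]) cube([6000, 150, 2850]); translate([3704, 494, 0]) cube([833, 150, 2077]); }
translate([164, 4004, 0]) cube([6000, 150, 2850]);
translate([164, 644, 0]) cube([150, 3360, 2850]);
translate([6014, 644, 0]) cube([150, 3360, 2850]);


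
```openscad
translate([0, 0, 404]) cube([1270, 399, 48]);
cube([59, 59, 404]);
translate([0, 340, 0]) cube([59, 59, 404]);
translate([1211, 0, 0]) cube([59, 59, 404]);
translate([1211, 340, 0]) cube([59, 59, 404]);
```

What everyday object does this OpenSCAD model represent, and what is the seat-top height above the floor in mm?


A bench. The seat-top height is 452 mm.

A long slab on four corner posts — a bench. The slab sits at z = 404 with thickness 48, so the top is 404 + 48 = 452 mm.


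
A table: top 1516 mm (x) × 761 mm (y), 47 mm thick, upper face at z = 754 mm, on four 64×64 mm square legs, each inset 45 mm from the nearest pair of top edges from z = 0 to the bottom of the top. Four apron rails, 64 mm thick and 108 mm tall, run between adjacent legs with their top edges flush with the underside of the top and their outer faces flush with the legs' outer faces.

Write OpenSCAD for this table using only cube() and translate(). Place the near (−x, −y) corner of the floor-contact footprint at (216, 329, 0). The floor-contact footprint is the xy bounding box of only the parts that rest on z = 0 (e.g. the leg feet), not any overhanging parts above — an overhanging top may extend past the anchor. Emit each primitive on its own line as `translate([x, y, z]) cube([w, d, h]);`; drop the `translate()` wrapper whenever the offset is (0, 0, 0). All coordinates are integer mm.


translate([171, 284, 707]) cube([1516, 761, 47]);
translate([216, 329, 0]) cube([64, 64, 707]);
translate([1578, 329, 0]) cube([64, 64, 707]);
translate([216, 936, 0]) cube([64, 64, 707]);
translate([1578, 936, 0]) cube([64, 64, 707]);
translate([280, 329, 599]) cube([1298, 64, 108]);
translate([280, 936, 599]) cube([1298, 64, 108]);
translate([216, 393, 599]) cube([64, 543, 108]);
translate([1578, 393, 599]) cube([64, 543, 108]);


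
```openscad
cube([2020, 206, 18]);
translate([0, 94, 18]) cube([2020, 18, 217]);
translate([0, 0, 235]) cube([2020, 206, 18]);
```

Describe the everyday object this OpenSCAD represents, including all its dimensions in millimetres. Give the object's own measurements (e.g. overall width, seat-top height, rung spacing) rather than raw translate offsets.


An I-beam lying along x, 2020 mm long. Overall section height 253 mm. Two flanges 206 mm wide (y) and 18 mm thick, one on the floor and one at the top; a web 18 mm thick runs between them, centred on the flange width.


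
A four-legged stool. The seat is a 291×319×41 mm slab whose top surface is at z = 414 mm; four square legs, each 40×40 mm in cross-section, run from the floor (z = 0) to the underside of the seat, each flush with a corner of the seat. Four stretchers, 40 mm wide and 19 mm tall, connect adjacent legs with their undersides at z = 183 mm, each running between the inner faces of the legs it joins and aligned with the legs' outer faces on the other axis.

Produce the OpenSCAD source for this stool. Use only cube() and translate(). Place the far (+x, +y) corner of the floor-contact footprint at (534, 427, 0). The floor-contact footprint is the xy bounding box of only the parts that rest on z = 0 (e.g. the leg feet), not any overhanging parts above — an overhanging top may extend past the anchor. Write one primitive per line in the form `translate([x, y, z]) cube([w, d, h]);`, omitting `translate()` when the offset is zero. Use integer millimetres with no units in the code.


translate([243, 108, 373]) cube([291, 319, 41]);
translate([243, 108, 0]) cube([40, 40, 373]);
translate([494, 108, 0]) cube([40, 40, 373]);
translate([243, 387, 0]) cube([40, 40, 373]);
translate([494, 387, 0]) cube([40, 40, 373]);
translate([283, 108, 183]) cube([211, 40, 19]);
translate([283, 387, 183]) cube([211, 40, 19]);
translate([243, 148, 183]) cube([40, 239, 19]);
translate([494, 148, 183]) cube([40, 239, 19]);


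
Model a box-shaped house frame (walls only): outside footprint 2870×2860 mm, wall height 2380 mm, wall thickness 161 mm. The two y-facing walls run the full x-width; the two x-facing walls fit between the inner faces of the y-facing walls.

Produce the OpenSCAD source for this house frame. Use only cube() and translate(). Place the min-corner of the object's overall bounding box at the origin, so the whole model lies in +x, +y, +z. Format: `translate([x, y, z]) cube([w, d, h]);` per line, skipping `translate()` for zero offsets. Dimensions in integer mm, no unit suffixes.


cube([2870, 161, 2380]);
translate([0, 2699, 0]) cube([2870, 161, 2380]);
translate([0, 161, 0]) cube([161, 2538, 2380]);
translate([2709, 161, 0]) cube([161, 2538, 2380]);
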